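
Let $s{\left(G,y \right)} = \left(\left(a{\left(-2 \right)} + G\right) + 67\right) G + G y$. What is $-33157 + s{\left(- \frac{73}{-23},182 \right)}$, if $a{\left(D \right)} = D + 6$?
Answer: $- \frac{17109937}{529} \approx -32344.0$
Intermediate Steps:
$a{\left(D \right)} = 6 + D$
$s{\left(G,y \right)} = G y + G \left(71 + G\right)$ ($s{\left(G,y \right)} = \left(\left(\left(6 - 2\right) + G\right) + 67\right) G + G y = \left(\left(4 + G\right) + 67\right) G + G y = \left(71 + G\right) G + G y = G \left(71 + G\right) + G y = G y + G \left(71 + G\right)$)
$-33157 + s{\left(- \frac{73}{-23},182 \right)} = -33157 + - \frac{73}{-23} \left(71 - \frac{73}{-23} + 182\right) = -33157 + \left(-73\right) \left(- \frac{1}{23}\right) \left(71 - - \frac{73}{23} + 182\right) = -33157 + \frac{73 \left(71 + \frac{73}{23} + 182\right)}{23} = -33157 + \frac{73}{23} \cdot \frac{5892}{23} = -33157 + \frac{430116}{529} = - \frac{17109937}{529}$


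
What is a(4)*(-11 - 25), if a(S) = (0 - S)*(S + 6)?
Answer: 1440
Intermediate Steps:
a(S) = -S*(6 + S) (a(S) = (-S)*(6 + S) = -S*(6 + S))
a(4)*(-11 - 25) = (-1*4*(6 + 4))*(-11 - 25) = -1*4*10*(-36) = -40*(-36) = 1440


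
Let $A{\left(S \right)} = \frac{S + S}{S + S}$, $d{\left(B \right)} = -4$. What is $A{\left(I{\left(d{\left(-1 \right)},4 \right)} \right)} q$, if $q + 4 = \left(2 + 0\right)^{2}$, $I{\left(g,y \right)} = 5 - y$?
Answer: $0$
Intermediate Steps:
$q = 0$ ($q = -4 + \left(2 + 0\right)^{2} = -4 + 2^{2} = -4 + 4 = 0$)
$A{\left(S \right)} = 1$ ($A{\left(S \right)} = \frac{2 S}{2 S} = 2 S \frac{1}{2 S} = 1$)
$A{\left(I{\left(d{\left(-1 \right)},4 \right)} \right)} q = 1 \cdot 0 = 0$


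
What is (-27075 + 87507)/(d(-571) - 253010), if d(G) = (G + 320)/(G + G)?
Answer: -69013344/288937169 ≈ -0.23885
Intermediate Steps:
d(G) = (320 + G)/(2*G) (d(G) = (320 + G)/((2*G)) = (320 + G)*(1/(2*G)) = (320 + G)/(2*G))
(-27075 + 87507)/(d(-571) - 253010) = (-27075 + 87507)/((1/2)*(320 - 571)/(-571) - 253010) = 60432/((1/2)*(-1/571)*(-251) - 253010) = 60432/(251/1142 - 253010) = 60432/(-288937169/1142) = 60432*(-1142/288937169) = -69013344/288937169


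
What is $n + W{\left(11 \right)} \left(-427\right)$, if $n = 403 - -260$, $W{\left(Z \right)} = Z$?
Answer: $-4034$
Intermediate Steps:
$n = 663$ ($n = 403 + 260 = 663$)
$n + W{\left(11 \right)} \left(-427\right) = 663 + 11 \left(-427\right) = 663 - 4697 = -4034$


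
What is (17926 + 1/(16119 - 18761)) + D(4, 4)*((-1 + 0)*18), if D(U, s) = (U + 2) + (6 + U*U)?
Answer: 46028923/2642 ≈ 17422.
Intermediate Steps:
D(U, s) = 8 + U + U² (D(U, s) = (2 + U) + (6 + U²) = 8 + U + U²)
(17926 + 1/(16119 - 18761)) + D(4, 4)*((-1 + 0)*18) = (17926 + 1/(16119 - 18761)) + (8 + 4 + 4²)*((-1 + 0)*18) = (17926 + 1/(-2642)) + (8 + 4 + 16)*(-1*18) = (17926 - 1/2642) + 28*(-18) = 47360491/2642 - 504 = 46028923/2642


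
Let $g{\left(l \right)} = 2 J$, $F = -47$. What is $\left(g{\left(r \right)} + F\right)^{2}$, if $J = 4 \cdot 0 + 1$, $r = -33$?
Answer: $2025$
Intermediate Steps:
$J = 1$ ($J = 0 + 1 = 1$)
$g{\left(l \right)} = 2$ ($g{\left(l \right)} = 2 \cdot 1 = 2$)
$\left(g{\left(r \right)} + F\right)^{2} = \left(2 - 47\right)^{2} = \left(-45\right)^{2} = 2025$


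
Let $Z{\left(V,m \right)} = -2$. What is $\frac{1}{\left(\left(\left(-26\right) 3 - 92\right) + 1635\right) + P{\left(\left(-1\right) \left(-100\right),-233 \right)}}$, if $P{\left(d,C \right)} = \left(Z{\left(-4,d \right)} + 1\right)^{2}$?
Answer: $\frac{1}{1466} \approx 0.00068213$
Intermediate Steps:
$P{\left(d,C \right)} = 1$ ($P{\left(d,C \right)} = \left(-2 + 1\right)^{2} = \left(-1\right)^{2} = 1$)
$\frac{1}{\left(\left(\left(-26\right) 3 - 92\right) + 1635\right) + P{\left(\left(-1\right) \left(-100\right),-233 \right)}} = \frac{1}{\left(\left(\left(-26\right) 3 - 92\right) + 1635\right) + 1} = \frac{1}{\left(\left(-78 - 92\right) + 1635\right) + 1} = \frac{1}{\left(-170 + 1635\right) + 1} = \frac{1}{1465 + 1} = \frac{1}{1466}$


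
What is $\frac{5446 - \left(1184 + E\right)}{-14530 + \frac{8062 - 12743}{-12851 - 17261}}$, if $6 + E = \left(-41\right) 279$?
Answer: $- \frac{472969184}{437522679} \approx -1.081$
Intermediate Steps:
$E = -11445$ ($E = -6 - 11439 = -11445$)
$\frac{5446 - \left(1184 + E\right)}{-14530 + \frac{8062 - 12743}{-12851 - 17261}} = \frac{5446 + \left(\left(10989 - 12173\right) - -11445\right)}{-14530 + \frac{8062 - 12743}{-12851 - 17261}} = \frac{5446 + \left(-1184 + 11445\right)}{-14530 - \frac{4681}{-30112}} = \frac{5446 + 10261}{-14530 - - \frac{4681}{30112}} = \frac{15707}{-14530 + \frac{4681}{30112}} = \frac{15707}{- \frac{437522679}{30112}} = 15707 \left(- \frac{30112}{437522679}\right) = - \frac{472969184}{437522679}$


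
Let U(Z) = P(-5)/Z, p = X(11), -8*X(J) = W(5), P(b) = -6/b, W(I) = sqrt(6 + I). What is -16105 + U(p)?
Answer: -16105 - 48*sqrt(11)/55 ≈ -16108.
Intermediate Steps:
X(J) = -sqrt(11)/8 (X(J) = -sqrt(6 + 5)/8 = -sqrt(11)/8)
p = -sqrt(11)/8 ≈ -0.41458
U(Z) = 6/(5*Z) (U(Z) = (-6/(-5))/Z = (-6*(-1/5))/Z = 6/(5*Z))
-16105 + U(p) = -16105 + 6/(5*((-sqrt(11)/8))) = -16105 + 6*(-8*sqrt(11)/11)/5 = -16105 - 48*sqrt(11)/55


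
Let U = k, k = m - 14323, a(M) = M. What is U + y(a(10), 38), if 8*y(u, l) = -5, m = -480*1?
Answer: -118429/8 ≈ -14804.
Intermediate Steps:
m = -480
y(u, l) = -5/8 (y(u, l) = (⅛)*(-5) = -5/8)
k = -14803 (k = -480 - 14323 = -14803)
U = -14803
U + y(a(10), 38) = -14803 - 5/8 = -118429/8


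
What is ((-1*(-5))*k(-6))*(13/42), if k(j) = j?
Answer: -65/7 ≈ -9.2857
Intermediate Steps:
((-1*(-5))*k(-6))*(13/42) = (-1*(-5)*(-6))*(13/42) = (5*(-6))*(13*(1/42)) = -30*13/42 = -65/7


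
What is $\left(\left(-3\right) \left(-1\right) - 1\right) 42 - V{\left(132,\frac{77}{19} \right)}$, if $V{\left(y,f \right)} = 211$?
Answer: $-127$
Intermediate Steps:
$\left(\left(-3\right) \left(-1\right) - 1\right) 42 - V{\left(132,\frac{77}{19} \right)} = \left(\left(-3\right) \left(-1\right) - 1\right) 42 - 211 = \left(3 - 1\right) 42 - 211 = 2 \cdot 42 - 211 = 84 - 211 = -127$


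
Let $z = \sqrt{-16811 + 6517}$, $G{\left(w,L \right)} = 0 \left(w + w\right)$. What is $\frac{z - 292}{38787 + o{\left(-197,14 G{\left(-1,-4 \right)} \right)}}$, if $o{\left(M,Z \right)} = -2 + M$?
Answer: $- \frac{73}{9647} + \frac{i \sqrt{10294}}{38588} \approx -0.0075671 + 0.0026293 i$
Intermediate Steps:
$G{\left(w,L \right)} = 0$ ($G{\left(w,L \right)} = 0 \cdot 2 w = 0$)
$z = i \sqrt{10294}$ ($z = \sqrt{-10294} = i \sqrt{10294} \approx 101.46 i$)
$\frac{z - 292}{38787 + o{\left(-197,14 G{\left(-1,-4 \right)} \right)}} = \frac{i \sqrt{10294} - 292}{38787 - 199} = \frac{-292 + i \sqrt{10294}}{38787 - 199} = \frac{-292 + i \sqrt{10294}}{38588} = \left(-292 + i \sqrt{10294}\right) \frac{1}{38588} = - \frac{73}{9647} + \frac{i \sqrt{10294}}{38588}$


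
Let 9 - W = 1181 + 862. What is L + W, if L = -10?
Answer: -2044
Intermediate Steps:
W = -2034 (W = 9 - (1181 + 862) = 9 - 1*2043 = 9 - 2043 = -2034)
L + W = -10 - 2034 = -2044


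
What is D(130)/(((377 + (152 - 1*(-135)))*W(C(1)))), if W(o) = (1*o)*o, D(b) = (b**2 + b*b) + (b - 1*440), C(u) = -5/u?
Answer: 3349/1660 ≈ 2.0175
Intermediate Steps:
D(b) = -440 + b + 2*b**2 (D(b) = (b**2 + b**2) + (b - 440) = 2*b**2 + (-440 + b) = -440 + b + 2*b**2)
W(o) = o**2 (W(o) = o*o = o**2)
D(130)/(((377 + (152 - 1*(-135)))*W(C(1)))) = (-440 + 130 + 2*130**2)/(((377 + (152 - 1*(-135)))*(-5/1)**2)) = (-440 + 130 + 2*16900)/(((377 + (152 + 135))*(-5*1)**2)) = (-440 + 130 + 33800)/(((377 + 287)*(-5)**2)) = 33490/((664*25)) = 33490/16600 = 33490*(1/16600) = 3349/1660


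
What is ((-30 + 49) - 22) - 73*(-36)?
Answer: 2625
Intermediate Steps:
((-30 + 49) - 22) - 73*(-36) = (19 - 22) + 2628 = -3 + 2628 = 2625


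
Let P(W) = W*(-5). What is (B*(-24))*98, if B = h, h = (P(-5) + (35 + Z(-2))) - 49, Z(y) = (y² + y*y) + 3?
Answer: -51744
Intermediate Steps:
Z(y) = 3 + 2*y² (Z(y) = (y² + y²) + 3 = 2*y² + 3 = 3 + 2*y²)
P(W) = -5*W
h = 22 (h = (-5*(-5) + (35 + (3 + 2*(-2)²))) - 49 = (25 + (35 + (3 + 2*4))) - 49 = (25 + (35 + (3 + 8))) - 49 = (25 + (35 + 11)) - 49 = (25 + 46) - 49 = 71 - 49 = 22)
B = 22
(B*(-24))*98 = (22*(-24))*98 = -528*98 = -51744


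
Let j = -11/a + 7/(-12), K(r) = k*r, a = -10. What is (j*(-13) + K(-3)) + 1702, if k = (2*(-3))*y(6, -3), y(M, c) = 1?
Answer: 102797/60 ≈ 1713.3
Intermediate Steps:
k = -6 (k = (2*(-3))*1 = -6*1 = -6)
K(r) = -6*r
j = 31/60 (j = -11/(-10) + 7/(-12) = -11*(-1/10) + 7*(-1/12) = 11/10 - 7/12 = 31/60 ≈ 0.51667)
(j*(-13) + K(-3)) + 1702 = ((31/60)*(-13) - 6*(-3)) + 1702 = (-403/60 + 18) + 1702 = 677/60 + 1702 = 102797/60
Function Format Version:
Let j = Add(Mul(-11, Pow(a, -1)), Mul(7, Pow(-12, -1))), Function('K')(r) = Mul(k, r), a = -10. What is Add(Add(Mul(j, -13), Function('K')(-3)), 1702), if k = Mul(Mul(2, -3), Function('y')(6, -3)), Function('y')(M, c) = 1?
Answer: Rational(102797, 60) ≈ 1713.3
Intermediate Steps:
k = -6 (k = Mul(Mul(2, -3), 1) = Mul(-6, 1) = -6)
Function('K')(r) = Mul(-6, r)
j = Rational(31, 60) (j = Add(Mul(-11, Pow(-10, -1)), Mul(7, Pow(-12, -1))) = Add(Mul(-11, Rational(-1, 10)), Mul(7, Rational(-1, 12))) = Add(Rational(11, 10), Rational(-7, 12)) = Rational(31, 60) ≈ 0.51667)
Add(Add(Mul(j, -13), Function('K')(-3)), 1702) = Add(Add(Mul(Rational(31, 60), -13), Mul(-6, -3)), 1702) = Add(Add(Rational(-403, 60), 18), 1702) = Add(Rational(677, 60), 1702) = Rational(102797, 60)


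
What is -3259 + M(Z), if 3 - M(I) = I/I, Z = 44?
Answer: -3257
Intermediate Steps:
M(I) = 2 (M(I) = 3 - I/I = 3 - 1*1 = 3 - 1 = 2)
-3259 + M(Z) = -3259 + 2 = -3257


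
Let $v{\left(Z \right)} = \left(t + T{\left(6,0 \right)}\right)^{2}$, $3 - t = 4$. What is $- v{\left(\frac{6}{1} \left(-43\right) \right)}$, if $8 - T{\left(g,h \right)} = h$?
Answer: $-49$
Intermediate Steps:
$T{\left(g,h \right)} = 8 - h$
$t = -1$ ($t = 3 - 4 = -1$)
$v{\left(Z \right)} = 49$ ($v{\left(Z \right)} = \left(-1 + \left(8 - 0\right)\right)^{2} = \left(-1 + \left(8 + 0\right)\right)^{2} = \left(-1 + 8\right)^{2} = 7^{2} = 49$)
$- v{\left(\frac{6}{1} \left(-43\right) \right)} = \left(-1\right) 49 = -49$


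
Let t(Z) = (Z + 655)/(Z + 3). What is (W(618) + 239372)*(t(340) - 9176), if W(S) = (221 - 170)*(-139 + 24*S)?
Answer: -444409454385/49 ≈ -9.0696e+9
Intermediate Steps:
W(S) = -7089 + 1224*S (W(S) = 51*(-139 + 24*S) = -7089 + 1224*S)
t(Z) = (655 + Z)/(3 + Z)
(W(618) + 239372)*(t(340) - 9176) = ((-7089 + 1224*618) + 239372)*((655 + 340)/(3 + 340) - 9176) = ((-7089 + 756432) + 239372)*(995/343 - 9176) = (749343 + 239372)*((1/343)*995 - 9176) = 988715*(995/343 - 9176) = 988715*(-3146373/343) = -444409454385/49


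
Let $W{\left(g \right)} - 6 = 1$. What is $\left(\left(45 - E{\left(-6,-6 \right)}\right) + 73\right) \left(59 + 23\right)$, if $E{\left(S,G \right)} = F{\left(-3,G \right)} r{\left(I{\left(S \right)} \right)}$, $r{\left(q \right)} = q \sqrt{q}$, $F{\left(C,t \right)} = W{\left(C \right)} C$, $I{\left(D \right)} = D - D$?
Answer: $9676$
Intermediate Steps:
$W{\left(g \right)} = 7$ ($W{\left(g \right)} = 6 + 1 = 7$)
$I{\left(D \right)} = 0$
$F{\left(C,t \right)} = 7 C$
$r{\left(q \right)} = q^{\frac{3}{2}}$
$E{\left(S,G \right)} = 0$ ($E{\left(S,G \right)} = 7 \left(-3\right) 0^{\frac{3}{2}} = \left(-21\right) 0 = 0$)
$\left(\left(45 - E{\left(-6,-6 \right)}\right) + 73\right) \left(59 + 23\right) = \left(\left(45 - 0\right) + 73\right) \left(59 + 23\right) = \left(\left(45 + 0\right) + 73\right) 82 = \left(45 + 73\right) 82 = 118 \cdot 82 = 9676$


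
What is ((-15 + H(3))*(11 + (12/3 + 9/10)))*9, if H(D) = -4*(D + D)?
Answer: -55809/10 ≈ -5580.9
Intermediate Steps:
H(D) = -8*D
((-15 + H(3))*(11 + (12/3 + 9/10)))*9 = ((-15 - 8*3)*(11 + (12/3 + 9/10)))*9 = ((-15 - 24)*(11 + (12*(⅓) + 9*(⅒))))*9 = -39*(11 + (4 + 9/10))*9 = -39*(11 + 49/10)*9 = -39*159/10*9 = -6201/10*9 = -55809/10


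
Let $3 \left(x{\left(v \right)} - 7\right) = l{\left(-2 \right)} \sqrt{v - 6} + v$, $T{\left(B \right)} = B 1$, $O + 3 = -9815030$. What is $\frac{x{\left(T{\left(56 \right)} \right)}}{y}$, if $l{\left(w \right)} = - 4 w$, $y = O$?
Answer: $- \frac{77}{29445099} - \frac{40 \sqrt{2}}{29445099} \approx -4.5362 \cdot 10^{-6}$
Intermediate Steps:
$O = -9815033$ ($O = -3 - 9815030 = -9815033$)
$y = -9815033$
$T{\left(B \right)} = B$
$x{\left(v \right)} = 7 + \frac{v}{3} + \frac{8 \sqrt{-6 + v}}{3}$ ($x{\left(v \right)} = 7 + \frac{\left(-4\right) \left(-2\right) \sqrt{v - 6} + v}{3} = 7 + \frac{8 \sqrt{-6 + v} + v}{3} = 7 + \frac{v + 8 \sqrt{-6 + v}}{3} = 7 + \left(\frac{v}{3} + \frac{8 \sqrt{-6 + v}}{3}\right) = 7 + \frac{v}{3} + \frac{8 \sqrt{-6 + v}}{3}$)
$\frac{x{\left(T{\left(56 \right)} \right)}}{y} = \frac{7 + \frac{1}{3} \cdot 56 + \frac{8 \sqrt{-6 + 56}}{3}}{-9815033} = \left(7 + \frac{56}{3} + \frac{8 \sqrt{50}}{3}\right) \left(- \frac{1}{9815033}\right) = \left(7 + \frac{56}{3} + \frac{8 \cdot 5 \sqrt{2}}{3}\right) \left(- \frac{1}{9815033}\right) = \left(7 + \frac{56}{3} + \frac{40 \sqrt{2}}{3}\right) \left(- \frac{1}{9815033}\right) = \left(\frac{77}{3} + \frac{40 \sqrt{2}}{3}\right) \left(- \frac{1}{9815033}\right) = - \frac{77}{29445099} - \frac{40 \sqrt{2}}{29445099}$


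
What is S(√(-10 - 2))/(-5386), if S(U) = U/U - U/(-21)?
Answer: -1/5386 - I*√3/56553 ≈ -0.00018567 - 3.0627e-5*I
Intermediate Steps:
S(U) = 1 + U/21 (S(U) = 1 - U*(-1/21) = 1 + U/21)
S(√(-10 - 2))/(-5386) = (1 + √(-10 - 2)/21)/(-5386) = (1 + √(-12)/21)*(-1/5386) = (1 + (2*I*√3)/21)*(-1/5386) = (1 + 2*I*√3/21)*(-1/5386) = -1/5386 - I*√3/56553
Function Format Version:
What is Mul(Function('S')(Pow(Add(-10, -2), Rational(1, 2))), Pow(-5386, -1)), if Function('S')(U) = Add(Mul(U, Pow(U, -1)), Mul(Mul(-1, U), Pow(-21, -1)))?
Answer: Add(Rational(-1, 5386), Mul(Rational(-1, 56553), I, Pow(3, Rational(1, 2)))) ≈ Add(-0.00018567, Mul(-3.0627e-5, I))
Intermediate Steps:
Function('S')(U) = Add(1, Mul(Rational(1, 21), U)) (Function('S')(U) = Add(1, Mul(Mul(-1, U), Rational(-1, 21))) = Add(1, Mul(Rational(1, 21), U)))
Mul(Function('S')(Pow(Add(-10, -2), Rational(1, 2))), Pow(-5386, -1)) = Mul(Add(1, Mul(Rational(1, 21), Pow(Add(-10, -2), Rational(1, 2)))), Pow(-5386, -1)) = Mul(Add(1, Mul(Rational(1, 21), Pow(-12, Rational(1, 2)))), Rational(-1, 5386)) = Mul(Add(1, Mul(Rational(1, 21), Mul(2, I, Pow(3, Rational(1, 2))))), Rational(-1, 5386)) = Mul(Add(1, Mul(Rational(2, 21), I, Pow(3, Rational(1, 2)))), Rational(-1, 5386)) = Add(Rational(-1, 5386), Mul(Rational(-1, 56553), I, Pow(3, Rational(1, 2))))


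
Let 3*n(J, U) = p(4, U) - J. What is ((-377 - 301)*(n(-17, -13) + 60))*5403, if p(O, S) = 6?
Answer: -247878834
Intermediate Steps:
n(J, U) = 2 - J/3 (n(J, U) = (6 - J)/3 = 2 - J/3)
((-377 - 301)*(n(-17, -13) + 60))*5403 = ((-377 - 301)*((2 - ⅓*(-17)) + 60))*5403 = -678*((2 + 17/3) + 60)*5403 = -678*(23/3 + 60)*5403 = -678*203/3*5403 = -45878*5403 = -247878834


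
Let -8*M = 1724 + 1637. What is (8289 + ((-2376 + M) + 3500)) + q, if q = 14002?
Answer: 183959/8 ≈ 22995.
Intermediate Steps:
M = -3361/8 (M = -(1724 + 1637)/8 = -⅛*3361 = -3361/8 ≈ -420.13)
(8289 + ((-2376 + M) + 3500)) + q = (8289 + ((-2376 - 3361/8) + 3500)) + 14002 = (8289 + (-22369/8 + 3500)) + 14002 = (8289 + 5631/8) + 14002 = 71943/8 + 14002 = 183959/8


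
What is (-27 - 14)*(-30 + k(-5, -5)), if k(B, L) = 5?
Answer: 1025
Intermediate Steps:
(-27 - 14)*(-30 + k(-5, -5)) = (-27 - 14)*(-30 + 5) = -41*(-25) = 1025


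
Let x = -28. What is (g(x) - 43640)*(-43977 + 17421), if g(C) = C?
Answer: 1159647408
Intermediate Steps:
(g(x) - 43640)*(-43977 + 17421) = (-28 - 43640)*(-43977 + 17421) = -43668*(-26556) = 1159647408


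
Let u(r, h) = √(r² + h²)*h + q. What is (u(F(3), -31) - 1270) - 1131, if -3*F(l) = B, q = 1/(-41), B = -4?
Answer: -98442/41 - 31*√8665/3 ≈ -3362.9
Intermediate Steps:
q = -1/41 ≈ -0.024390
F(l) = 4/3 (F(l) = -⅓*(-4) = 4/3)
u(r, h) = -1/41 + h*√(h² + r²) (u(r, h) = √(r² + h²)*h - 1/41 = √(h² + r²)*h - 1/41 = h*√(h² + r²) - 1/41 = -1/41 + h*√(h² + r²))
(u(F(3), -31) - 1270) - 1131 = ((-1/41 - 31*√((-31)² + (4/3)²)) - 1270) - 1131 = ((-1/41 - 31*√(961 + 16/9)) - 1270) - 1131 = ((-1/41 - 31*√8665/3) - 1270) - 1131 = (-52071/41 - 31*√8665/3) - 1131 = -98442/41 - 31*√8665/3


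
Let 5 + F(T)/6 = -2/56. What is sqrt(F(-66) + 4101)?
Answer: 11*sqrt(6594)/14 ≈ 63.803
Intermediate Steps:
F(T) = -423/14 (F(T) = -30 + 6*(-2/56) = -30 + 6*(-2*1/56) = -30 + 6*(-1/28) = -30 - 3/14 = -423/14)
sqrt(F(-66) + 4101) = sqrt(-423/14 + 4101) = sqrt(56991/14) = 11*sqrt(6594)/14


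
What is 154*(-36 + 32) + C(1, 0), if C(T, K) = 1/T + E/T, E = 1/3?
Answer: -1844/3 ≈ -614.67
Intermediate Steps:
E = ⅓ ≈ 0.33333
C(T, K) = 4/(3*T) (C(T, K) = 1/T + 1/(3*T) = 4/(3*T))
154*(-36 + 32) + C(1, 0) = 154*(-36 + 32) + (4/3)/1 = 154*(-4) + (4/3)*1 = -616 + 4/3 = -1844/3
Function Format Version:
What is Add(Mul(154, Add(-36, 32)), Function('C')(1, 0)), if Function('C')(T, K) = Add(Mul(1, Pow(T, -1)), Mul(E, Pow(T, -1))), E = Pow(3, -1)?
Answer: Rational(-1844, 3) ≈ -614.67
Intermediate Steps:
E = Rational(1, 3) ≈ 0.33333
Function('C')(T, K) = Mul(Rational(4, 3), Pow(T, -1)) (Function('C')(T, K) = Add(Mul(1, Pow(T, -1)), Mul(Rational(1, 3), Pow(T, -1))) = Add(Pow(T, -1), Mul(Rational(1, 3), Pow(T, -1))) = Mul(Rational(4, 3), Pow(T, -1)))
Add(Mul(154, Add(-36, 32)), Function('C')(1, 0)) = Add(Mul(154, Add(-36, 32)), Mul(Rational(4, 3), Pow(1, -1))) = Add(Mul(154, -4), Mul(Rational(4, 3), 1)) = Add(-616, Rational(4, 3)) = Rational(-1844, 3)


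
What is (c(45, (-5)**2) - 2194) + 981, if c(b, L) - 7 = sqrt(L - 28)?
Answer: -1206 + I*sqrt(3) ≈ -1206.0 + 1.732*I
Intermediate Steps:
c(b, L) = 7 + sqrt(-28 + L) (c(b, L) = 7 + sqrt(L - 28) = 7 + sqrt(-28 + L))
(c(45, (-5)**2) - 2194) + 981 = ((7 + sqrt(-28 + (-5)**2)) - 2194) + 981 = ((7 + sqrt(-28 + 25)) - 2194) + 981 = ((7 + sqrt(-3)) - 2194) + 981 = ((7 + I*sqrt(3)) - 2194) + 981 = (-2187 + I*sqrt(3)) + 981 = -1206 + I*sqrt(3)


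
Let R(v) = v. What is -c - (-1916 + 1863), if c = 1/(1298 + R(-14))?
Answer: 68051/1284 ≈ 52.999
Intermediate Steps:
c = 1/1284 (c = 1/(1298 - 14) = 1/1284 ≈ 0.00077882)
-c - (-1916 + 1863) = -1*1/1284 - (-1916 + 1863) = -1/1284 - 1*(-53) = -1/1284 + 53 = 68051/1284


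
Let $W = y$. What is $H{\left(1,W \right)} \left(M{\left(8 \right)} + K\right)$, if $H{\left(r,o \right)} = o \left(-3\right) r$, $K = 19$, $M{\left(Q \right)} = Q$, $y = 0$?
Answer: $0$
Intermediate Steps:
$W = 0$
$H{\left(r,o \right)} = - 3 o r$
$H{\left(1,W \right)} \left(M{\left(8 \right)} + K\right) = \left(-3\right) 0 \cdot 1 \left(8 + 19\right) = 0 \cdot 27 = 0$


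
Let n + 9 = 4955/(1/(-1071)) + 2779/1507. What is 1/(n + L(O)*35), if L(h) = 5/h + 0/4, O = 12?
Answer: -18084/95968127303 ≈ -1.8844e-7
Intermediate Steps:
L(h) = 5/h (L(h) = 5/h + 0*(1/4) = 5/h + 0 = 5/h)
n = -7997365919/1507 (n = -9 + (4955/(1/(-1071)) + 2779/1507) = -9 + (4955/(-1/1071) + 2779*(1/1507)) = -9 + (4955*(-1071) + 2779/1507) = -9 + (-5306805 + 2779/1507) = -9 - 7997352356/1507 = -7997365919/1507 ≈ -5.3068e+6)
1/(n + L(O)*35) = 1/(-7997365919/1507 + (5/12)*35) = 1/(-7997365919/1507 + 175/12) = 1/(-95968127303/18084) = -18084/95968127303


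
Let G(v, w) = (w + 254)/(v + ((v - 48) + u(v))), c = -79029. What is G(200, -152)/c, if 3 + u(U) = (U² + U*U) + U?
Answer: -34/2121902307 ≈ -1.6023e-8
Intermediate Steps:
u(U) = -3 + U + 2*U² (u(U) = -3 + ((U² + U*U) + U) = -3 + ((U² + U²) + U) = -3 + (2*U² + U) = -3 + (U + 2*U²) = -3 + U + 2*U²)
G(v, w) = (254 + w)/(-51 + 2*v² + 3*v) (G(v, w) = (w + 254)/(v + ((v - 48) + (-3 + v + 2*v²))) = (254 + w)/(v + ((-48 + v) + (-3 + v + 2*v²))) = (254 + w)/(v + (-51 + 2*v + 2*v²)) = (254 + w)/(-51 + 2*v² + 3*v))
G(200, -152)/c = ((254 - 152)/(-51 + 2*200² + 3*200))/(-79029) = (102/(-51 + 2*40000 + 600))*(-1/79029) = (102/(-51 + 80000 + 600))*(-1/79029) = (102/80549)*(-1/79029) = -34/2121902307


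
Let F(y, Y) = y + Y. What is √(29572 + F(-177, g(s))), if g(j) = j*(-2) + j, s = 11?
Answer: 2*√7346 ≈ 171.42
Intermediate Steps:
g(j) = -j (g(j) = -2*j + j = -j)
F(y, Y) = Y + y
√(29572 + F(-177, g(s))) = √(29572 + (-1*11 - 177)) = √(29572 + (-11 - 177)) = √(29572 - 188) = √29384 = 2*√7346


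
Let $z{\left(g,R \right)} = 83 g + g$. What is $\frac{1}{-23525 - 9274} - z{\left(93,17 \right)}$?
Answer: $- \frac{256225789}{32799} \approx -7812.0$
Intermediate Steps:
$z{\left(g,R \right)} = 84 g$
$\frac{1}{-23525 - 9274} - z{\left(93,17 \right)} = \frac{1}{-23525 - 9274} - 84 \cdot 93 = \frac{1}{-32799} - 7812 = - \frac{1}{32799} - 7812 = - \frac{256225789}{32799}$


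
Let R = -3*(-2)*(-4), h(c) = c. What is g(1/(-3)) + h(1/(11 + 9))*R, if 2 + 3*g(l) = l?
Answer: -89/45 ≈ -1.9778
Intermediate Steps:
g(l) = -2/3 + l/3
R = -24 (R = 6*(-4) = -24)
g(1/(-3)) + h(1/(11 + 9))*R = (-2/3 + (1/3)/(-3)) - 24/(11 + 9) = (-2/3 + (1/3)*(-1/3)) - 24/20 = (-2/3 - 1/9) + (1/20)*(-24) = -7/9 - 6/5 = -89/45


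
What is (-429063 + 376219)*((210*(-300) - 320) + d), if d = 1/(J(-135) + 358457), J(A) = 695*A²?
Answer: 10895539237539429/3256208 ≈ 3.3461e+9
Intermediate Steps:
d = 1/13024832 (d = 1/(695*(-135)² + 358457) = 1/(695*18225 + 358457) = 1/(12666375 + 358457) = 1/13024832 ≈ 7.6776e-8)
(-429063 + 376219)*((210*(-300) - 320) + d) = (-429063 + 376219)*((210*(-300) - 320) + 1/13024832) = -52844*((-63000 - 320) + 1/13024832) = -52844*(-63320 + 1/13024832) = -52844*(-824732362239/13024832) = 10895539237539429/3256208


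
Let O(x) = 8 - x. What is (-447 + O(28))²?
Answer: 218089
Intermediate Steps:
(-447 + O(28))² = (-447 + (8 - 1*28))² = (-447 + (8 - 28))² = (-447 - 20)² = (-467)² = 218089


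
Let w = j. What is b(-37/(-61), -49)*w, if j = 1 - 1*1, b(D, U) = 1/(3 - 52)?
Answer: 0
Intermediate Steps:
b(D, U) = -1/49 (b(D, U) = 1/(-49) = -1/49)
j = 0 (j = 1 - 1 = 0)
w = 0
b(-37/(-61), -49)*w = -1/49*0 = 0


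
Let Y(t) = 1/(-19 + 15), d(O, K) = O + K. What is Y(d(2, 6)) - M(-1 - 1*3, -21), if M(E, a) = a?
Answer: 83/4 ≈ 20.750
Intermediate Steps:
d(O, K) = K + O
Y(t) = -1/4 (Y(t) = 1/(-4) = -1/4)
Y(d(2, 6)) - M(-1 - 1*3, -21) = -1/4 - 1*(-21) = -1/4 + 21 = 83/4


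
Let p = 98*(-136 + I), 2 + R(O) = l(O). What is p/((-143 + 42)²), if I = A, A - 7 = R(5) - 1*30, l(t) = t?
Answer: -15288/10201 ≈ -1.4987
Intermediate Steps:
R(O) = -2 + O
A = -20 (A = 7 + ((-2 + 5) - 1*30) = 7 + (3 - 30) = 7 - 27 = -20)
I = -20
p = -15288 (p = 98*(-136 - 20) = 98*(-156) = -15288)
p/((-143 + 42)²) = -15288/(-143 + 42)² = -15288/((-101)²) = -15288/10201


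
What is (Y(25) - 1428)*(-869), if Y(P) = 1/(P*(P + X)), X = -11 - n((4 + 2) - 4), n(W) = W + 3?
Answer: 279208831/225 ≈ 1.2409e+6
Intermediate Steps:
n(W) = 3 + W
X = -16 (X = -11 - (3 + ((4 + 2) - 4)) = -11 - (3 + (6 - 4)) = -11 - (3 + 2) = -11 - 1*5 = -11 - 5 = -16)
Y(P) = 1/(P*(-16 + P)) (Y(P) = 1/(P*(P - 16)) = 1/(P*(-16 + P)))
(Y(25) - 1428)*(-869) = (1/(25*(-16 + 25)) - 1428)*(-869) = ((1/25)/9 - 1428)*(-869) = ((1/25)*(1/9) - 1428)*(-869) = (1/225 - 1428)*(-869) = -321299/225*(-869) = 279208831/225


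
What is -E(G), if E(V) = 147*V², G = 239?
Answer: -8396787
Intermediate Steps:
-E(G) = -147*239² = -147*57121 = -1*8396787 = -8396787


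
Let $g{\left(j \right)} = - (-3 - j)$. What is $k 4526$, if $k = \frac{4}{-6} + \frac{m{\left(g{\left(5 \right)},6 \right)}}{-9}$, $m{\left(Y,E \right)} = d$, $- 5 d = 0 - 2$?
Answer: $- \frac{144832}{45} \approx -3218.5$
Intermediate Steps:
$d = \frac{2}{5}$ ($d = - \frac{0 - 2}{5} = \left(- \frac{1}{5}\right) \left(-2\right) = \frac{2}{5} \approx 0.4$)
$g{\left(j \right)} = 3 + j$
$m{\left(Y,E \right)} = \frac{2}{5}$
$k = - \frac{32}{45}$ ($k = \frac{4}{-6} + \frac{2}{5 \left(-9\right)} = 4 \left(- \frac{1}{6}\right) + \frac{2}{5} \left(- \frac{1}{9}\right) = - \frac{2}{3} - \frac{2}{45} = - \frac{32}{45} \approx -0.71111$)
$k 4526 = \left(- \frac{32}{45}\right) 4526 = - \frac{144832}{45}$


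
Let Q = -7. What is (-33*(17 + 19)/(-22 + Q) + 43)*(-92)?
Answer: -224020/29 ≈ -7724.8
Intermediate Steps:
(-33*(17 + 19)/(-22 + Q) + 43)*(-92) = (-33*(17 + 19)/(-22 - 7) + 43)*(-92) = (-1188/(-29) + 43)*(-92) = (-1188*(-1)/29 + 43)*(-92) = (-33*(-36/29) + 43)*(-92) = (1188/29 + 43)*(-92) = (2435/29)*(-92) = -224020/29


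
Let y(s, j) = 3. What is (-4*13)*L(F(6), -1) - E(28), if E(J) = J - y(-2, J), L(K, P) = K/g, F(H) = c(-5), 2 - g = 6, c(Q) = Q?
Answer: -90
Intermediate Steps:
g = -4 (g = 2 - 1*6 = 2 - 6 = -4)
F(H) = -5
L(K, P) = -K/4 (L(K, P) = K/(-4) = K*(-1/4) = -K/4)
E(J) = -3 + J (E(J) = J - 1*3 = J - 3 = -3 + J)
(-4*13)*L(F(6), -1) - E(28) = (-4*13)*(-1/4*(-5)) - (-3 + 28) = -52*5/4 - 1*25 = -65 - 25 = -90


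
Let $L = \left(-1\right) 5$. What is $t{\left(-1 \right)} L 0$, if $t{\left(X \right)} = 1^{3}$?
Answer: $0$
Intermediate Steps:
$L = -5$
$t{\left(X \right)} = 1$
$t{\left(-1 \right)} L 0 = 1 \left(-5\right) 0 = \left(-5\right) 0 = 0$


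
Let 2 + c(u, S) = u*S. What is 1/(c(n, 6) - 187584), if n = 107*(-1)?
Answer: -1/188228 ≈ -5.3127e-6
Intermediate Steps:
n = -107
c(u, S) = -2 + S*u (c(u, S) = -2 + u*S = -2 + S*u)
1/(c(n, 6) - 187584) = 1/((-2 + 6*(-107)) - 187584) = 1/((-2 - 642) - 187584) = 1/(-644 - 187584) = 1/(-188228) = -1/188228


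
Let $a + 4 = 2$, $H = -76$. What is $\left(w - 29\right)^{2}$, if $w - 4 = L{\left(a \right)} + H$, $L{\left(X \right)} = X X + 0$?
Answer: $9409$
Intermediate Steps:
$a = -2$ ($a = -4 + 2 = -2$)
$L{\left(X \right)} = X^{2}$ ($L{\left(X \right)} = X^{2} + 0 = X^{2}$)
$w = -68$ ($w = 4 - \left(76 - \left(-2\right)^{2}\right) = 4 + \left(4 - 76\right) = 4 - 72 = -68$)
$\left(w - 29\right)^{2} = \left(-68 - 29\right)^{2} = \left(-97\right)^{2} = 9409$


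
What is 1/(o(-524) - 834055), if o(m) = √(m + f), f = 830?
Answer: -834055/695647742719 - 3*√34/695647742719 ≈ -1.1990e-6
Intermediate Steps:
o(m) = √(830 + m) (o(m) = √(m + 830) = √(830 + m))
1/(o(-524) - 834055) = 1/(√(830 - 524) - 834055) = 1/(√306 - 834055) = 1/(3*√34 - 834055) = 1/(-834055 + 3*√34)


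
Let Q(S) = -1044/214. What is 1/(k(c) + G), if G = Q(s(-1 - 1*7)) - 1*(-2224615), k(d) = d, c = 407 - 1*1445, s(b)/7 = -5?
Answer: 107/237922217 ≈ 4.4973e-7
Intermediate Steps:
s(b) = -35 (s(b) = 7*(-5) = -35)
c = -1038 (c = 407 - 1445 = -1038)
Q(S) = -522/107 (Q(S) = -1044*1/214 = -522/107)
G = 238033283/107 (G = -522/107 - 1*(-2224615) = -522/107 + 2224615 = 238033283/107 ≈ 2.2246e+6)
1/(k(c) + G) = 1/(-1038 + 238033283/107) = 1/(237922217/107) = 107/237922217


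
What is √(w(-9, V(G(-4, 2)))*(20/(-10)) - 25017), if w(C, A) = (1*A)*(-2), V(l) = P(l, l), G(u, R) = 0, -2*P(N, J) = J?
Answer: I*√25017 ≈ 158.17*I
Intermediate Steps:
P(N, J) = -J/2
V(l) = -l/2
w(C, A) = -2*A (w(C, A) = A*(-2) = -2*A)
√(w(-9, V(G(-4, 2)))*(20/(-10)) - 25017) = √((-(-1)*0)*(20/(-10)) - 25017) = √((-2*0)*(20*(-⅒)) - 25017) = √(0*(-2) - 25017) = √(0 - 25017) = √(-25017) = I*√25017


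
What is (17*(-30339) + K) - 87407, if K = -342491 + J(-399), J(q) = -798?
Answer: -946459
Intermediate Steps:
K = -343289 (K = -342491 - 798 = -343289)
(17*(-30339) + K) - 87407 = (17*(-30339) - 343289) - 87407 = (-515763 - 343289) - 87407 = -859052 - 87407 = -946459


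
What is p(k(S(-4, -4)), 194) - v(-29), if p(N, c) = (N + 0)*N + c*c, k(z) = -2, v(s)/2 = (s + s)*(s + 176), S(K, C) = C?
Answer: 54692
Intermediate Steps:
v(s) = 4*s*(176 + s) (v(s) = 2*((s + s)*(s + 176)) = 2*((2*s)*(176 + s)) = 2*(2*s*(176 + s)) = 4*s*(176 + s))
p(N, c) = N² + c² (p(N, c) = N*N + c² = N² + c²)
p(k(S(-4, -4)), 194) - v(-29) = ((-2)² + 194²) - 4*(-29)*(176 - 29) = (4 + 37636) - 4*(-29)*147 = 37640 - 1*(-17052) = 37640 + 17052 = 54692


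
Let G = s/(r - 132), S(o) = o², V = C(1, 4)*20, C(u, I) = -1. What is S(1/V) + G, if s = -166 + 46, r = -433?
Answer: 9713/45200 ≈ 0.21489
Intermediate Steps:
V = -20 (V = -1*20 = -20)
s = -120
G = 24/113 (G = -120/(-433 - 132) = -120/(-565) = -120*(-1/565) = 24/113 ≈ 0.21239)
S(1/V) + G = (1/(-20))² + 24/113 = (-1/20)² + 24/113 = 1/400 + 24/113 = 9713/45200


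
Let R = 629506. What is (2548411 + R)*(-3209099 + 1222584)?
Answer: -6312979789255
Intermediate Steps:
(2548411 + R)*(-3209099 + 1222584) = (2548411 + 629506)*(-3209099 + 1222584) = 3177917*(-1986515) = -6312979789255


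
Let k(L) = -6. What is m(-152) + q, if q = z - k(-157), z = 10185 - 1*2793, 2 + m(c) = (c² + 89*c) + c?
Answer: 16820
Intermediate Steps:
m(c) = -2 + c² + 90*c (m(c) = -2 + ((c² + 89*c) + c) = -2 + (c² + 90*c) = -2 + c² + 90*c)
z = 7392 (z = 10185 - 2793 = 7392)
q = 7398 (q = 7392 - 1*(-6) = 7392 + 6 = 7398)
m(-152) + q = (-2 + (-152)² + 90*(-152)) + 7398 = (-2 + 23104 - 13680) + 7398 = 9422 + 7398 = 16820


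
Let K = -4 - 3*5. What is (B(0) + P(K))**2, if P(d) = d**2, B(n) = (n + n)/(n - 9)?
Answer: 130321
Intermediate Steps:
K = -19 (K = -4 - 15 = -19)
B(n) = 2*n/(-9 + n) (B(n) = (2*n)/(-9 + n) = 2*n/(-9 + n))
(B(0) + P(K))**2 = (2*0/(-9 + 0) + (-19)**2)**2 = (2*0/(-9) + 361)**2 = (2*0*(-1/9) + 361)**2 = (0 + 361)**2 = 361**2 = 130321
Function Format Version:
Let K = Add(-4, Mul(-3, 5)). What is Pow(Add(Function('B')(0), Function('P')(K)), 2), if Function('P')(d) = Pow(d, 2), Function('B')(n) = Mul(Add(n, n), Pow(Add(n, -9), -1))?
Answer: 130321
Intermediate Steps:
K = -19 (K = Add(-4, -15) = -19)
Function('B')(n) = Mul(2, n, Pow(Add(-9, n), -1)) (Function('B')(n) = Mul(Mul(2, n), Pow(Add(-9, n), -1)) = Mul(2, n, Pow(Add(-9, n), -1)))
Pow(Add(Function('B')(0), Function('P')(K)), 2) = Pow(Add(Mul(2, 0, Pow(Add(-9, 0), -1)), Pow(-19, 2)), 2) = Pow(Add(Mul(2, 0, Pow(-9, -1)), 361), 2) = Pow(Add(Mul(2, 0, Rational(-1, 9)), 361), 2) = Pow(Add(0, 361), 2) = Pow(361, 2) = 130321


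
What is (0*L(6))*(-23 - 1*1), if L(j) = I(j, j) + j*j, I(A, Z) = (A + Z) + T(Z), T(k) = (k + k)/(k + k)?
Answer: 0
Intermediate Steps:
T(k) = 1 (T(k) = (2*k)/((2*k)) = (2*k)*(1/(2*k)) = 1)
I(A, Z) = 1 + A + Z (I(A, Z) = (A + Z) + 1 = 1 + A + Z)
L(j) = 1 + j**2 + 2*j (L(j) = (1 + j + j) + j*j = (1 + 2*j) + j**2 = 1 + j**2 + 2*j)
(0*L(6))*(-23 - 1*1) = (0*(1 + 6**2 + 2*6))*(-23 - 1*1) = (0*(1 + 36 + 12))*(-23 - 1) = (0*49)*(-24) = 0*(-24) = 0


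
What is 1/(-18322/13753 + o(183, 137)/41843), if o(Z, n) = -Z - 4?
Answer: -575466779/769219257 ≈ -0.74812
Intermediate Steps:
o(Z, n) = -4 - Z
1/(-18322/13753 + o(183, 137)/41843) = 1/(-18322/13753 + (-4 - 1*183)/41843) = 1/(-18322*1/13753 + (-4 - 183)*(1/41843)) = 1/(-18322/13753 - 187*1/41843) = 1/(-18322/13753 - 187/41843) = 1/(-769219257/575466779) = -575466779/769219257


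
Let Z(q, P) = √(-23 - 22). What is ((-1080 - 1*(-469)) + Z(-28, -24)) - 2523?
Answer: -3134 + 3*I*√5 ≈ -3134.0 + 6.7082*I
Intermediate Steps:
Z(q, P) = 3*I*√5 (Z(q, P) = √(-45) = 3*I*√5)
((-1080 - 1*(-469)) + Z(-28, -24)) - 2523 = ((-1080 - 1*(-469)) + 3*I*√5) - 2523 = ((-1080 + 469) + 3*I*√5) - 2523 = (-611 + 3*I*√5) - 2523 = -3134 + 3*I*√5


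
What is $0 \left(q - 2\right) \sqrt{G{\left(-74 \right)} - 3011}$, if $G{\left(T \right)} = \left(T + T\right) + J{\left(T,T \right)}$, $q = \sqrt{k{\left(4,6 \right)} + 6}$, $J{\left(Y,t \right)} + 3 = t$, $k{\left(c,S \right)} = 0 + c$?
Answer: $0$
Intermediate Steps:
$k{\left(c,S \right)} = c$
$J{\left(Y,t \right)} = -3 + t$
$q = \sqrt{10}$ ($q = \sqrt{4 + 6} = \sqrt{10} \approx 3.1623$)
$G{\left(T \right)} = -3 + 3 T$ ($G{\left(T \right)} = \left(T + T\right) + \left(-3 + T\right) = 2 T + \left(-3 + T\right) = -3 + 3 T$)
$0 \left(q - 2\right) \sqrt{G{\left(-74 \right)} - 3011} = 0 \left(\sqrt{10} - 2\right) \sqrt{\left(-3 + 3 \left(-74\right)\right) - 3011} = 0 \left(-2 + \sqrt{10}\right) \sqrt{\left(-3 - 222\right) - 3011} = 0 \sqrt{-225 - 3011} = 0 \sqrt{-3236} = 0 \cdot 2 i \sqrt{809} = 0$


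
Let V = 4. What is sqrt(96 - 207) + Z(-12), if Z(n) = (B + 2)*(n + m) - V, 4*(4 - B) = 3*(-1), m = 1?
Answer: -313/4 + I*sqrt(111) ≈ -78.25 + 10.536*I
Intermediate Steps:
B = 19/4 (B = 4 - 3*(-1)/4 = 4 - 1/4*(-3) = 4 + 3/4 = 19/4 ≈ 4.7500)
Z(n) = 11/4 + 27*n/4 (Z(n) = (19/4 + 2)*(n + 1) - 1*4 = 27*(1 + n)/4 - 4 = (27/4 + 27*n/4) - 4 = 11/4 + 27*n/4)
sqrt(96 - 207) + Z(-12) = sqrt(96 - 207) + (11/4 + (27/4)*(-12)) = sqrt(-111) + (11/4 - 81) = I*sqrt(111) - 313/4 = -313/4 + I*sqrt(111)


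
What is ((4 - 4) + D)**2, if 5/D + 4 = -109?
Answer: 25/12769 ≈ 0.0019579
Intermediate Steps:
D = -5/113 (D = 5/(-4 - 109) = 5/(-113) = 5*(-1/113) = -5/113 ≈ -0.044248)
((4 - 4) + D)**2 = ((4 - 4) - 5/113)**2 = (0 - 5/113)**2 = (-5/113)**2 = 25/12769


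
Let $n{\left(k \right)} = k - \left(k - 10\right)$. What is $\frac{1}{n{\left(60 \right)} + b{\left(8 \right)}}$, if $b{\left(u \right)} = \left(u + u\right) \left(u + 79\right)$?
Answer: $\frac{1}{1402} \approx 0.00071327$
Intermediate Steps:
$b{\left(u \right)} = 2 u \left(79 + u\right)$
$n{\left(k \right)} = 10$ ($n{\left(k \right)} = k - \left(-10 + k\right) = 10$)
$\frac{1}{n{\left(60 \right)} + b{\left(8 \right)}} = \frac{1}{10 + 2 \cdot 8 \left(79 + 8\right)} = \frac{1}{10 + 2 \cdot 8 \cdot 87} = \frac{1}{10 + 1392} = \frac{1}{1402}$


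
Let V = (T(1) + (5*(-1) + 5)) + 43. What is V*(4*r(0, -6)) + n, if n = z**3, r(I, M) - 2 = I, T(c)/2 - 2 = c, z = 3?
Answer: 419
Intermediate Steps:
T(c) = 4 + 2*c
r(I, M) = 2 + I
V = 49 (V = ((4 + 2*1) + (5*(-1) + 5)) + 43 = ((4 + 2) + (-5 + 5)) + 43 = (6 + 0) + 43 = 6 + 43 = 49)
n = 27 (n = 3**3 = 27)
V*(4*r(0, -6)) + n = 49*(4*(2 + 0)) + 27 = 49*(4*2) + 27 = 49*8 + 27 = 392 + 27 = 419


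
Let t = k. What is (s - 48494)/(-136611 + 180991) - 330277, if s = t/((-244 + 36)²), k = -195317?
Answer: -634152539440373/1920056320 ≈ -3.3028e+5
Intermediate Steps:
t = -195317
s = -195317/43264 (s = -195317/(-244 + 36)² = -195317/((-208)²) = -195317/43264 ≈ -4.5145)
(s - 48494)/(-136611 + 180991) - 330277 = (-195317/43264 - 48494)/(-136611 + 180991) - 330277 = -2098239733/43264/44380 - 330277 = -2098239733/43264*1/44380 - 330277 = -2098239733/1920056320 - 330277 = -634152539440373/1920056320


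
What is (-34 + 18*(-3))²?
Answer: 7744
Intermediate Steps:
(-34 + 18*(-3))² = (-34 - 54)² = (-88)² = 7744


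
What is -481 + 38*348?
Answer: 12743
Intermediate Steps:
-481 + 38*348 = -481 + 13224 = 12743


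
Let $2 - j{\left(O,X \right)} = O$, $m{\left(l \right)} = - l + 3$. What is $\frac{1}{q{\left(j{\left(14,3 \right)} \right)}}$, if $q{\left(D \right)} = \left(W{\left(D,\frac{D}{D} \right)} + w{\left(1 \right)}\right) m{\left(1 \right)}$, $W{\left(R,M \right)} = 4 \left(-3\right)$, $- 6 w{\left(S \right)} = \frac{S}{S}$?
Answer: $- \frac{3}{73} \approx -0.041096$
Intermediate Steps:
$m{\left(l \right)} = 3 - l$
$j{\left(O,X \right)} = 2 - O$
$w{\left(S \right)} = - \frac{1}{6}$ ($w{\left(S \right)} = - \frac{S \frac{1}{S}}{6} = \left(- \frac{1}{6}\right) 1 = - \frac{1}{6}$)
$W{\left(R,M \right)} = -12$
$q{\left(D \right)} = - \frac{73}{3}$ ($q{\left(D \right)} = \left(-12 - \frac{1}{6}\right) \left(3 - 1\right) = - \frac{73 \left(3 - 1\right)}{6} = \left(- \frac{73}{6}\right) 2 = - \frac{73}{3}$)
$\frac{1}{q{\left(j{\left(14,3 \right)} \right)}} = \frac{1}{- \frac{73}{3}} = - \frac{3}{73}$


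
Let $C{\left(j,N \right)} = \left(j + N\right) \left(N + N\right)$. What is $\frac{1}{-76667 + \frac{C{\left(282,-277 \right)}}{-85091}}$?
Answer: $- \frac{85091}{6523668927} \approx -1.3043 \cdot 10^{-5}$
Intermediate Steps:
$C{\left(j,N \right)} = 2 N \left(N + j\right)$ ($C{\left(j,N \right)} = \left(N + j\right) 2 N = 2 N \left(N + j\right)$)
$\frac{1}{-76667 + \frac{C{\left(282,-277 \right)}}{-85091}} = \frac{1}{-76667 + \frac{2 \left(-277\right) \left(-277 + 282\right)}{-85091}} = \frac{1}{-76667 + 2 \left(-277\right) 5 \left(- \frac{1}{85091}\right)} = \frac{1}{-76667 - - \frac{2770}{85091}} = \frac{1}{-76667 + \frac{2770}{85091}} = \frac{1}{- \frac{6523668927}{85091}} = - \frac{85091}{6523668927}$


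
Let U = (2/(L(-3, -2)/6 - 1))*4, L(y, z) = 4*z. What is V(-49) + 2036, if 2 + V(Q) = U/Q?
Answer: 697686/343 ≈ 2034.1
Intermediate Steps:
U = -24/7 (U = (2/((4*(-2))/6 - 1))*4 = (2/(-8*1/6 - 1))*4 = (2/(-4/3 - 1))*4 = (2/(-7/3))*4 = (2*(-3/7))*4 = -6/7*4 = -24/7 ≈ -3.4286)
V(Q) = -2 - 24/(7*Q)
V(-49) + 2036 = (-2 - 24/7/(-49)) + 2036 = (-2 - 24/7*(-1/49)) + 2036 = (-2 + 24/343) + 2036 = -662/343 + 2036 = 697686/343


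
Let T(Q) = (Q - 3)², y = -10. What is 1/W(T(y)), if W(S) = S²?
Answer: 1/28561 ≈ 3.5013e-5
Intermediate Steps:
T(Q) = (-3 + Q)²
1/W(T(y)) = 1/(((-3 - 10)²)²) = 1/(((-13)²)²) = 1/(169²) = 1/28561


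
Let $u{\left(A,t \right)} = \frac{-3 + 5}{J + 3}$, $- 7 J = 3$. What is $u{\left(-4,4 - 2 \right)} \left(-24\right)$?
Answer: $- \frac{56}{3} \approx -18.667$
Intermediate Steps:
$J = - \frac{3}{7}$ ($J = \left(- \frac{1}{7}\right) 3 = - \frac{3}{7} \approx -0.42857$)
$u{\left(A,t \right)} = \frac{7}{9}$ ($u{\left(A,t \right)} = \frac{-3 + 5}{- \frac{3}{7} + 3} = \frac{2}{\frac{18}{7}} = 2 \cdot \frac{7}{18} = \frac{7}{9}$)
$u{\left(-4,4 - 2 \right)} \left(-24\right) = \frac{7}{9} \left(-24\right) = - \frac{56}{3}$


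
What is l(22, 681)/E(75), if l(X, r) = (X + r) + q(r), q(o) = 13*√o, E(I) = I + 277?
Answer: 703/352 + 13*√681/352 ≈ 2.9609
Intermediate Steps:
E(I) = 277 + I
l(X, r) = X + r + 13*√r (l(X, r) = (X + r) + 13*√r = X + r + 13*√r)
l(22, 681)/E(75) = (22 + 681 + 13*√681)/(277 + 75) = (703 + 13*√681)/352 = (703 + 13*√681)*(1/352) = 703/352 + 13*√681/352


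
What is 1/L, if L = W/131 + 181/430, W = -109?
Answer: -56330/23159 ≈ -2.4323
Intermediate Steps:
L = -23159/56330 (L = -109/131 + 181/430 = -23159/56330 ≈ -0.41113)
1/L = 1/(-23159/56330) = -56330/23159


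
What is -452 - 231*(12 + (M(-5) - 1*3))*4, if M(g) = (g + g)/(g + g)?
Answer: -9692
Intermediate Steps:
M(g) = 1 (M(g) = (2*g)/((2*g)) = (2*g)*(1/(2*g)) = 1)
-452 - 231*(12 + (M(-5) - 1*3))*4 = -452 - 231*(12 + (1 - 1*3))*4 = -452 - 231*(12 + (1 - 3))*4 = -452 - 231*(12 - 2)*4 = -452 - 2310*4 = -452 - 231*40 = -452 - 9240 = -9692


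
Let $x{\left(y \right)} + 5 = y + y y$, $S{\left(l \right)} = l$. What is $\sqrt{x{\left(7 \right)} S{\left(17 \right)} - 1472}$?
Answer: $11 i \sqrt{5} \approx 24.597 i$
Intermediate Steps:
$x{\left(y \right)} = -5 + y + y^{2}$ ($x{\left(y \right)} = -5 + \left(y + y y\right) = -5 + \left(y + y^{2}\right) = -5 + y + y^{2}$)
$\sqrt{x{\left(7 \right)} S{\left(17 \right)} - 1472} = \sqrt{\left(-5 + 7 + 7^{2}\right) 17 - 1472} = \sqrt{\left(-5 + 7 + 49\right) 17 - 1472} = \sqrt{51 \cdot 17 - 1472} = \sqrt{867 - 1472} = \sqrt{-605} = 11 i \sqrt{5}$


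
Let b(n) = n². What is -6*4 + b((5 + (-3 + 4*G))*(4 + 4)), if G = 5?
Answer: 30952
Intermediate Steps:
-6*4 + b((5 + (-3 + 4*G))*(4 + 4)) = -6*4 + ((5 + (-3 + 4*5))*(4 + 4))² = -24 + ((5 + (-3 + 20))*8)² = -24 + ((5 + 17)*8)² = -24 + (22*8)² = -24 + 176² = -24 + 30976 = 30952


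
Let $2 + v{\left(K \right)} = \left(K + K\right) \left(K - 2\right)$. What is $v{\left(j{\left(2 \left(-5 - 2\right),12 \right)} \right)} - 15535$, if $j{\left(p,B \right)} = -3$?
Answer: $-15507$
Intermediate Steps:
$v{\left(K \right)} = -2 + 2 K \left(-2 + K\right)$ ($v{\left(K \right)} = -2 + \left(K + K\right) \left(K - 2\right) = -2 + 2 K \left(-2 + K\right)$)
$v{\left(j{\left(2 \left(-5 - 2\right),12 \right)} \right)} - 15535 = \left(-2 - -12 + 2 \left(-3\right)^{2}\right) - 15535 = \left(-2 + 12 + 2 \cdot 9\right) - 15535 = \left(-2 + 12 + 18\right) - 15535 = 28 - 15535 = -15507$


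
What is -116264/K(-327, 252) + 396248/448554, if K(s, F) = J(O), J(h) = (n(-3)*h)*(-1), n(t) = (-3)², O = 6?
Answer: 4347673304/2018493 ≈ 2153.9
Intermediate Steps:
n(t) = 9
J(h) = -9*h (J(h) = (9*h)*(-1) = -9*h)
K(s, F) = -54 (K(s, F) = -9*6 = -54)
-116264/K(-327, 252) + 396248/448554 = -116264/(-54) + 396248/448554 = -116264*(-1/54) + 396248*(1/448554) = 58132/27 + 198124/224277 = 4347673304/2018493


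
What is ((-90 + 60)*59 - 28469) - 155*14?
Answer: -32409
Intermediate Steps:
((-90 + 60)*59 - 28469) - 155*14 = (-30*59 - 28469) - 2170 = (-1770 - 28469) - 2170 = -30239 - 2170 = -32409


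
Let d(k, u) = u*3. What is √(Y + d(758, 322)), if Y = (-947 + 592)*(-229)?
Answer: √82261 ≈ 286.81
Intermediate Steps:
d(k, u) = 3*u
Y = 81295 (Y = -355*(-229) = 81295)
√(Y + d(758, 322)) = √(81295 + 3*322) = √(81295 + 966) = √82261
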